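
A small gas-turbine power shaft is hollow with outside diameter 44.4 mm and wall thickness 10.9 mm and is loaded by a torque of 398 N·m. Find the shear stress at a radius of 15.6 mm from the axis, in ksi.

J = π(d_o⁴ − d_i⁴)/32 = π(0.0444⁴ − 0.0226⁴)/32 = 3.559×10^-7 m⁴.
Shear stress varies linearly with radius: τ = T·r/J = 398.0 × 0.0156 / 3.559×10^-7 = 1.744×10^7 Pa.

2.53 ksi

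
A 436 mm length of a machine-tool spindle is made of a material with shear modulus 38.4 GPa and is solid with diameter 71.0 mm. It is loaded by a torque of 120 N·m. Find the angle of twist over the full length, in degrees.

J = πd⁴/32 = π(0.0710)⁴/32 = 2.495×10^-6 m⁴.
θ = T·L/(G·J) = 120.0 × 0.436 / (38.4×10⁹ × 2.495×10^-6) = 5.461×10^-4 rad.

0.0313°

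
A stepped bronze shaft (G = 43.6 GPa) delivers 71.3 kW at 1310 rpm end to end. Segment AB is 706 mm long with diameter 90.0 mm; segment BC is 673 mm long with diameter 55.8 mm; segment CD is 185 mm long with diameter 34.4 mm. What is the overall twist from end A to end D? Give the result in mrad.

25.8 mrad

ω = 2π·1310/60 = 137.2 rad/s, so T = P/ω = 71.3×10³ / 137.2 = 519.7 N·m.
J_AB = π(0.0900)⁴/32 = 6.44×10^-6 m⁴; J_BC = π(0.0558)⁴/32 = 9.52×10^-7 m⁴; J_CD = π(0.0344)⁴/32 = 1.37×10^-7 m⁴.
θ = (T/G)·Σ L_i/J_i = (519.7/43.6×10⁹)·(0.706/6.44×10^-6 + 0.673/9.52×10^-7 + 0.185/1.37×10^-7) = 0.02578 rad.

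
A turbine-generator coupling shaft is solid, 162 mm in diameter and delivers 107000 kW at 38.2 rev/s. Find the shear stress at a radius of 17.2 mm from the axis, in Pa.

1.13e8 Pa

ω = 2π·38.2 = 240.0 rad/s, so T = P/ω = 107000×10³ / 240.0 = 445800 N·m.
J = πd⁴/32 = π(0.162)⁴/32 = 6.762×10^-5 m⁴.
Shear stress varies linearly with radius: τ = T·r/J = 445800 × 0.0172 / 6.762×10^-5 = 1.134×10^8 Pa.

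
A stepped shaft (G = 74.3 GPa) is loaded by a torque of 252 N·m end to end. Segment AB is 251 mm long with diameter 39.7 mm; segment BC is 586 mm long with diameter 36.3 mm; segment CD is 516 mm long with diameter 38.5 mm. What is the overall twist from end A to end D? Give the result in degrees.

J_AB = π(0.0397)⁴/32 = 2.44×10^-7 m⁴; J_BC = π(0.0363)⁴/32 = 1.70×10^-7 m⁴; J_CD = π(0.0385)⁴/32 = 2.16×10^-7 m⁴.
θ = (T/G)·Σ L_i/J_i = (252.0/74.3×10⁹)·(0.251/2.44×10^-7 + 0.586/1.70×10^-7 + 0.516/2.16×10^-7) = 0.02326 rad.

1.33°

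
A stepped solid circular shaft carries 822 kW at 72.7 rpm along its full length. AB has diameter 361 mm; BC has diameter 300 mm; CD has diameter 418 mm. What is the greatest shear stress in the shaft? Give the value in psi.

2950 psi

ω = 2π·72.7/60 = 7.613 rad/s, so T = P/ω = 822×10³ / 7.613 = 108000 N·m.
Under the same torque, τ_max = 16T/(πd³) is largest where d is smallest — segment BC (d = 300 mm).
τ_max = 16·108000/(π·(0.300)³) = 2.037×10^7 Pa.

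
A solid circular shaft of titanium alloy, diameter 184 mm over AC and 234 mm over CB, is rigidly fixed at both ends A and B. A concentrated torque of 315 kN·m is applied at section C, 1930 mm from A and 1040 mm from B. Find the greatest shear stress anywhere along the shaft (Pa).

1.04e8 Pa

Compatibility: T_A·a/J_AC = T_B·b/J_CB with T_A + T_B = T₀.
J_AC = 1.13×10^-4 m⁴, J_CB = 2.94×10^-4 m⁴, so T_A = T₀·(J_AC/a)/((J_AC/a)+(J_CB/b)) = 53810 N·m, T_B = 261200 N·m.
τ in each portion: τ_AC = 4.40×10^7 Pa, τ_CB = 1.04×10^8 Pa; maximum is in CB.
τ_max = T_CB·r/J = 261200·0.117/2.94×10^-4 = 1.038×10^8 Pa.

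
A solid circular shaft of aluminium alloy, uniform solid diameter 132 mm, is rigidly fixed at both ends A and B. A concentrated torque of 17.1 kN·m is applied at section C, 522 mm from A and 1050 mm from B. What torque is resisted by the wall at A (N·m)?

11400 N·m

With uniform GJ and both ends fixed, compatibility θ_AC = θ_CB gives T_A·a = T_B·b, together with T_A + T_B = T₀.
T_A = T₀·b/(a+b) = 17100·1050/1572 = 11420 N·m; T_B = 5678 N·m.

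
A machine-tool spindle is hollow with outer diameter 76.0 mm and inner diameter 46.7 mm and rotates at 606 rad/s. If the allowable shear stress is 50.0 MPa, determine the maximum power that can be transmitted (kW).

J = π(d_o⁴ − d_i⁴)/32 = π(0.0760⁴ − 0.0467⁴)/32 = 2.808×10^-6 m⁴.
T_max = τ_allow·J/r = 5.00×10^7 × 2.808×10^-6 / 0.0380 = 3695 N·m.
ω = 606 rad/s, so P_max = T_max·ω = 2.239×10^6 W.

2240 kW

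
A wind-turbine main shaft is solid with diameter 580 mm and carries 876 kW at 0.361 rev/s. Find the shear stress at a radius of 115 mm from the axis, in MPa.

4.00 MPa

ω = 2π·0.361 = 2.268 rad/s, so T = P/ω = 876×10³ / 2.268 = 386200 N·m.
J = πd⁴/32 = π(0.580)⁴/32 = 0.01111 m⁴.
Shear stress varies linearly with radius: τ = T·r/J = 386200 × 0.115 / 0.01111 = 3.998×10^6 Pa.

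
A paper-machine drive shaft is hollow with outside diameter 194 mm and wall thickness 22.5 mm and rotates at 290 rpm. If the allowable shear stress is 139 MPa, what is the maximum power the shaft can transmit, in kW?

J = π(d_o⁴ − d_i⁴)/32 = π(0.194⁴ − 0.149⁴)/32 = 9.067×10^-5 m⁴.
T_max = τ_allow·J/r = 1.39×10^8 × 9.067×10^-5 / 0.0970 = 129900 N·m.
ω = 2π·290/60 = 30.37 rad/s, so P_max = T_max·ω = 3.946×10^6 W.

3950 kW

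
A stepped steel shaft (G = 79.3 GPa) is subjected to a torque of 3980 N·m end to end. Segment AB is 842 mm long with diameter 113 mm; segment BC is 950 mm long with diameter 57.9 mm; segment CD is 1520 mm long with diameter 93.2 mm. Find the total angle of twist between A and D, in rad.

J_AB = π(0.113)⁴/32 = 1.60×10^-5 m⁴; J_BC = π(0.0579)⁴/32 = 1.10×10^-6 m⁴; J_CD = π(0.0932)⁴/32 = 7.41×10^-6 m⁴.
θ = (T/G)·Σ L_i/J_i = (3980/79.3×10⁹)·(0.842/1.60×10^-5 + 0.950/1.10×10^-6 + 1.52/7.41×10^-6) = 0.05615 rad.

0.0562 rad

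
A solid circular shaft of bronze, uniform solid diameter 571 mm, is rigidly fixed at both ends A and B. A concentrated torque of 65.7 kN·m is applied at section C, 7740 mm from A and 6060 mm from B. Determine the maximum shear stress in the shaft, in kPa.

1010 kPa

With uniform GJ and both ends fixed, compatibility θ_AC = θ_CB gives T_A·a = T_B·b, together with T_A + T_B = T₀.
T_A = T₀·b/(a+b) = 65700·6060/13800 = 28850 N·m; T_B = 36850 N·m.
τ in each portion: τ_AC = 7.89×10^5 Pa, τ_CB = 1.01×10^6 Pa; maximum is in CB.
τ_max = T_CB·r/J = 36850·0.285/0.0104 = 1.008×10^6 Pa.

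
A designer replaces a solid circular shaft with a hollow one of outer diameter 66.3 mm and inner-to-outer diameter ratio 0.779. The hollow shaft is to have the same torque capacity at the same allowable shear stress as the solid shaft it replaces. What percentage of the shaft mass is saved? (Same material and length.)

46.6 %

Equal τ_max and T ⇒ the solid shaft needs d_s³ = d_o³(1−k⁴), so d_s = 66.3·(1−0.779⁴)^(1/3) = 56.89 mm.
Area ratio A_h/A_s = d_o²(1−k²)/d_s² = (1−k²)/(1−k⁴)^(2/3) = 0.5340.
Mass saving = 1 − 0.5340 = 46.6 %.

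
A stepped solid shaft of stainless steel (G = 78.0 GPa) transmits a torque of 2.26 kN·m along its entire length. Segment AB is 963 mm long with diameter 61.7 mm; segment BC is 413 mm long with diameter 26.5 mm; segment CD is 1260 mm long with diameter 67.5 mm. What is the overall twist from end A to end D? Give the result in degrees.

J_AB = π(0.0617)⁴/32 = 1.42×10^-6 m⁴; J_BC = π(0.0265)⁴/32 = 4.84×10^-8 m⁴; J_CD = π(0.0675)⁴/32 = 2.04×10^-6 m⁴.
θ = (T/G)·Σ L_i/J_i = (2260/78.0×10⁹)·(0.963/1.42×10^-6 + 0.413/4.84×10^-8 + 1.26/2.04×10^-6) = 0.2847 rad.

16.3°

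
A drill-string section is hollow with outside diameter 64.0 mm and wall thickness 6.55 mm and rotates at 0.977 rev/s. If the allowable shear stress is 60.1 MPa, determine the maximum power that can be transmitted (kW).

11.4 kW

J = π(d_o⁴ − d_i⁴)/32 = π(0.0640⁴ − 0.0509⁴)/32 = 9.881×10^-7 m⁴.
T_max = τ_allow·J/r = 6.01×10^7 × 9.881×10^-7 / 0.0320 = 1856 N·m.
ω = 2π·0.977 = 6.139 rad/s, so P_max = T_max·ω = 1.139×10^4 W.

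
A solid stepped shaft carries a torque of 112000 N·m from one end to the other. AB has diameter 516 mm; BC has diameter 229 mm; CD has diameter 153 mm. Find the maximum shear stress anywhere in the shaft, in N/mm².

Under the same torque, τ_max = 16T/(πd³) is largest where d is smallest — segment CD (d = 153 mm).
τ_max = 16·112000/(π·(0.153)³) = 1.593×10^8 Pa.

159 N/mm²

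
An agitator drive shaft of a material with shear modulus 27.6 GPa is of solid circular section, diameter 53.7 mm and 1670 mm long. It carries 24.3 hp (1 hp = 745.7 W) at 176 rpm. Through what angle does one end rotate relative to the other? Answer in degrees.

4.18°

ω = 2π·176/60 = 18.43 rad/s, so T = P/ω = 24.3×745.7 / 18.43 = 983.2 N·m.
J = πd⁴/32 = π(0.0537)⁴/32 = 8.164×10^-7 m⁴.
θ = T·L/(G·J) = 983.2 × 1.67 / (27.6×10⁹ × 8.164×10^-7) = 0.07287 rad.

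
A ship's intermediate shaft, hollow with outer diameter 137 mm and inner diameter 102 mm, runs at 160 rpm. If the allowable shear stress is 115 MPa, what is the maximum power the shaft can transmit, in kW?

674 kW

J = π(d_o⁴ − d_i⁴)/32 = π(0.137⁴ − 0.102⁴)/32 = 2.396×10^-5 m⁴.
T_max = τ_allow·J/r = 1.15×10^8 × 2.396×10^-5 / 0.0685 = 40220 N·m.
ω = 2π·160/60 = 16.76 rad/s, so P_max = T_max·ω = 6.739×10^5 W.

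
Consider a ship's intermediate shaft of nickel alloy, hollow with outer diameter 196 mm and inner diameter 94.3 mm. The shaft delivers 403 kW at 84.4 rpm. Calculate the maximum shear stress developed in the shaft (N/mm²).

ω = 2π·84.4/60 = 8.838 rad/s, so T = P/ω = 403×10³ / 8.838 = 45600 N·m.
J = π(d_o⁴ − d_i⁴)/32 = π(0.196⁴ − 0.0943⁴)/32 = 1.371×10^-4 m⁴.
τ_max = T·r/J = 45600 × 0.0980 / 1.371×10^-4 = 3.259×10^7 Pa.

32.6 N/mm²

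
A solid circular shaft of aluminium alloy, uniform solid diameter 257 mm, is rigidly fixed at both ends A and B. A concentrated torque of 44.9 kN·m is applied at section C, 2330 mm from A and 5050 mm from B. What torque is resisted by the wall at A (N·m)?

With uniform GJ and both ends fixed, compatibility θ_AC = θ_CB gives T_A·a = T_B·b, together with T_A + T_B = T₀.
T_A = T₀·b/(a+b) = 44900·5050/7380 = 30720 N·m; T_B = 14180 N·m.

30700 N·m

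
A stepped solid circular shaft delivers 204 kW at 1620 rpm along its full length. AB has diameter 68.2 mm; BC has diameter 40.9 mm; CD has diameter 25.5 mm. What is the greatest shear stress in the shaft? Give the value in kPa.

ω = 2π·1620/60 = 169.6 rad/s, so T = P/ω = 204×10³ / 169.6 = 1203 N·m.
Under the same torque, τ_max = 16T/(πd³) is largest where d is smallest — segment CD (d = 25.5 mm).
τ_max = 16·1203/(π·(0.0255)³) = 3.693×10^8 Pa.

369000 kPa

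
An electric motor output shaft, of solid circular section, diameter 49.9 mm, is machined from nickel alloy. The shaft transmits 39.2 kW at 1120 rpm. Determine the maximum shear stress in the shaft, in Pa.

1.37e7 Pa

ω = 2π·1120/60 = 117.3 rad/s, so T = P/ω = 39.2×10³ / 117.3 = 334.2 N·m.
J = πd⁴/32 = π(0.0499)⁴/32 = 6.087×10^-7 m⁴.
τ_max = T·r/J = 334.2 × 0.0249 / 6.087×10^-7 = 1.370×10^7 Pa.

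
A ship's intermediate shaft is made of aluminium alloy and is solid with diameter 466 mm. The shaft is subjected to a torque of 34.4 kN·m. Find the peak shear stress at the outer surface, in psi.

J = πd⁴/32 = π(0.466)⁴/32 = 4.630×10^-3 m⁴.
τ_max = T·r/J = 34400 × 0.233 / 4.630×10^-3 = 1.731×10^6 Pa.

251 psi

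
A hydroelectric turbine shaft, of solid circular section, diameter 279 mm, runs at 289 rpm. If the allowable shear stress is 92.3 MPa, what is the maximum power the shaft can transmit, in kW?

J = πd⁴/32 = π(0.279)⁴/32 = 5.949×10^-4 m⁴.
T_max = τ_allow·J/r = 9.23×10^7 × 5.949×10^-4 / 0.140 = 393600 N·m.
ω = 2π·289/60 = 30.26 rad/s, so P_max = T_max·ω = 1.191×10^7 W.

11900 kW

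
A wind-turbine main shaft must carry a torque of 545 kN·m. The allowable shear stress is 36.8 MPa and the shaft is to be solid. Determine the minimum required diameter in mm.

For a solid shaft τ_max = 16T/(πd³), so d = (16T/(π τ_allow))^(1/3) = (16·545000/(π·3.68×10^7))^(1/3) = 0.4225 m.

423 mm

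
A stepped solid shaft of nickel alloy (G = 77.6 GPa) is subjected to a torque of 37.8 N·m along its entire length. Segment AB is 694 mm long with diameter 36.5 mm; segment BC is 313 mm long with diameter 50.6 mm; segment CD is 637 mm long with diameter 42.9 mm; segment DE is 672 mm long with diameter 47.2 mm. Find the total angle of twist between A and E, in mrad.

J_AB = π(0.0365)⁴/32 = 1.74×10^-7 m⁴; J_BC = π(0.0506)⁴/32 = 6.44×10^-7 m⁴; J_CD = π(0.0429)⁴/32 = 3.33×10^-7 m⁴; J_DE = π(0.0472)⁴/32 = 4.87×10^-7 m⁴.
θ = (T/G)·Σ L_i/J_i = (37.80/77.6×10⁹)·(0.694/1.74×10^-7 + 0.313/6.44×10^-7 + 0.637/3.33×10^-7 + 0.672/4.87×10^-7) = 3.782×10^-3 rad.

3.78 mrad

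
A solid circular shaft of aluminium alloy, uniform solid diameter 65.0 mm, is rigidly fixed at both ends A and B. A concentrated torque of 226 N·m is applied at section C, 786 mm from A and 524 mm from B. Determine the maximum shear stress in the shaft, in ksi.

With uniform GJ and both ends fixed, compatibility θ_AC = θ_CB gives T_A·a = T_B·b, together with T_A + T_B = T₀.
T_A = T₀·b/(a+b) = 226.0·524/1310 = 90.40 N·m; T_B = 135.6 N·m.
τ in each portion: τ_AC = 1.68×10^6 Pa, τ_CB = 2.51×10^6 Pa; maximum is in CB.
τ_max = T_CB·r/J = 135.6·0.0325/1.75×10^-6 = 2.515×10^6 Pa.

0.365 ksi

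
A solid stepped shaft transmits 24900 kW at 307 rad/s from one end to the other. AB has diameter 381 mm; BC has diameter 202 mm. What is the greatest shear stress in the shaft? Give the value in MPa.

50.1 MPa

ω = 307 rad/s, so T = P/ω = 24900×10³ / 307.0 = 81110 N·m.
Under the same torque, τ_max = 16T/(πd³) is largest where d is smallest — segment BC (d = 202 mm).
τ_max = 16·81110/(π·(0.202)³) = 5.012×10^7 Pa.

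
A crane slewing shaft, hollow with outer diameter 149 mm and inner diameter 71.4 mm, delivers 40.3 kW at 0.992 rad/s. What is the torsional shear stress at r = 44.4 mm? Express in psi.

ω = 0.992 rad/s, so T = P/ω = 40.3×10³ / 0.9920 = 40620 N·m.
J = π(d_o⁴ − d_i⁴)/32 = π(0.149⁴ − 0.0714⁴)/32 = 4.584×10^-5 m⁴.
Shear stress varies linearly with radius: τ = T·r/J = 40620 × 0.0444 / 4.584×10^-5 = 3.935×10^7 Pa.

5710 psi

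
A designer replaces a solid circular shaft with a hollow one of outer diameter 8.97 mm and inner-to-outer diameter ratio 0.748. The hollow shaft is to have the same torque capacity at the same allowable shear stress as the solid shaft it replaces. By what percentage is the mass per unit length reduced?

Equal τ_max and T ⇒ the solid shaft needs d_s³ = d_o³(1−k⁴), so d_s = 8.97·(1−0.748⁴)^(1/3) = 7.915 mm.
Area ratio A_h/A_s = d_o²(1−k²)/d_s² = (1−k²)/(1−k⁴)^(2/3) = 0.5658.
Mass saving = 1 − 0.5658 = 43.4 %.

43.4 %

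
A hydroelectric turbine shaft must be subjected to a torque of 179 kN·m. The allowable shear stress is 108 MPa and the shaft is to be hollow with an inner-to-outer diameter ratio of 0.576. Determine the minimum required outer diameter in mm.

212 mm

For a hollow shaft with d_i/d_o = 0.576: τ_max = 16T/(π d_o³ (1−k⁴)), so d_o = [16T/(π τ_allow (1−k⁴))]^(1/3) = [16·179000/(π·1.08×10^8·0.8899)]^(1/3) = 0.2117 m.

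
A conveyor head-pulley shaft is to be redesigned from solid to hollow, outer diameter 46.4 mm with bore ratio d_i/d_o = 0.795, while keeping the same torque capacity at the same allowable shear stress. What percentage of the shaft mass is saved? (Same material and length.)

Equal τ_max and T ⇒ the solid shaft needs d_s³ = d_o³(1−k⁴), so d_s = 46.4·(1−0.795⁴)^(1/3) = 39.15 mm.
Area ratio A_h/A_s = d_o²(1−k²)/d_s² = (1−k²)/(1−k⁴)^(2/3) = 0.5170.
Mass saving = 1 − 0.5170 = 48.3 %.

48.3 %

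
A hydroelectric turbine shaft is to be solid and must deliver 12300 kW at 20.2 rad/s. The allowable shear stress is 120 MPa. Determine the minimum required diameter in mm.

ω = 20.2 rad/s, so T = P/ω = 12300×10³ / 20.20 = 608900 N·m.
For a solid shaft τ_max = 16T/(πd³), so d = (16T/(π τ_allow))^(1/3) = (16·608900/(π·1.20×10^8))^(1/3) = 0.2957 m.

296 mm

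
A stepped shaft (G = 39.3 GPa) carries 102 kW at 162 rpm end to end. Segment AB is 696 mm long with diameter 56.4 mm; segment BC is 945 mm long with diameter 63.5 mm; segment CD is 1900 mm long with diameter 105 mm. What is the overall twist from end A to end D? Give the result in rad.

0.222 rad

ω = 2π·162/60 = 16.96 rad/s, so T = P/ω = 102×10³ / 16.96 = 6013 N·m.
J_AB = π(0.0564)⁴/32 = 9.93×10^-7 m⁴; J_BC = π(0.0635)⁴/32 = 1.60×10^-6 m⁴; J_CD = π(0.105)⁴/32 = 1.19×10^-5 m⁴.
θ = (T/G)·Σ L_i/J_i = (6013/39.3×10⁹)·(0.696/9.93×10^-7 + 0.945/1.60×10^-6 + 1.90/1.19×10^-5) = 0.2221 rad.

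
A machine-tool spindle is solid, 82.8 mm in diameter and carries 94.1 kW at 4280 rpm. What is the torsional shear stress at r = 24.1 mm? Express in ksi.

ω = 2π·4280/60 = 448.2 rad/s, so T = P/ω = 94.1×10³ / 448.2 = 210.0 N·m.
J = πd⁴/32 = π(0.0828)⁴/32 = 4.614×10^-6 m⁴.
Shear stress varies linearly with radius: τ = T·r/J = 210.0 × 0.0241 / 4.614×10^-6 = 1.097×10^6 Pa.

0.159 ksi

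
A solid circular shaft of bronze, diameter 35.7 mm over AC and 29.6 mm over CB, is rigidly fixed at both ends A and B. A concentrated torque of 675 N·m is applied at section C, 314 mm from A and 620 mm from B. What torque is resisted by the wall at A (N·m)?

Compatibility: T_A·a/J_AC = T_B·b/J_CB with T_A + T_B = T₀.
J_AC = 1.59×10^-7 m⁴, J_CB = 7.54×10^-8 m⁴, so T_A = T₀·(J_AC/a)/((J_AC/a)+(J_CB/b)) = 544.6 N·m, T_B = 130.4 N·m.

545 N·m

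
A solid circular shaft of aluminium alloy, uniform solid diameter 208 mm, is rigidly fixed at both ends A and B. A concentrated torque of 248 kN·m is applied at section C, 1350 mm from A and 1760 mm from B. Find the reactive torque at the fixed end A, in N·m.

With uniform GJ and both ends fixed, compatibility θ_AC = θ_CB gives T_A·a = T_B·b, together with T_A + T_B = T₀.
T_A = T₀·b/(a+b) = 248000·1760/3110 = 140300 N·m; T_B = 107700 N·m.

140000 N·m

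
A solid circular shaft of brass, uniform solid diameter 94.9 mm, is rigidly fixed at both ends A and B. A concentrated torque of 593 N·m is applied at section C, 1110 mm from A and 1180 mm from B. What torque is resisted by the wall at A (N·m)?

306 N·m

With uniform GJ and both ends fixed, compatibility θ_AC = θ_CB gives T_A·a = T_B·b, together with T_A + T_B = T₀.
T_A = T₀·b/(a+b) = 593.0·1180/2290 = 305.6 N·m; T_B = 287.4 N·m.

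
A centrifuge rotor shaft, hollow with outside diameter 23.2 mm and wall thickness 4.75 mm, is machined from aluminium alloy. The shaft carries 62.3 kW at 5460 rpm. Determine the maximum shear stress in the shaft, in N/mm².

50.6 N/mm²

ω = 2π·5460/60 = 571.8 rad/s, so T = P/ω = 62.3×10³ / 571.8 = 109.0 N·m.
J = π(d_o⁴ − d_i⁴)/32 = π(0.0232⁴ − 0.0137⁴)/32 = 2.498×10^-8 m⁴.
τ_max = T·r/J = 109.0 × 0.0116 / 2.498×10^-8 = 5.059×10^7 Pa.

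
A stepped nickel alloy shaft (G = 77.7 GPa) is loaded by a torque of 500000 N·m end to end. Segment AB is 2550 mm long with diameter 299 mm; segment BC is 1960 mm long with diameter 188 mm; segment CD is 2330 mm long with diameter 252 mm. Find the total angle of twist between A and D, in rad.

J_AB = π(0.299)⁴/32 = 7.85×10^-4 m⁴; J_BC = π(0.188)⁴/32 = 1.23×10^-4 m⁴; J_CD = π(0.252)⁴/32 = 3.96×10^-4 m⁴.
θ = (T/G)·Σ L_i/J_i = (500000/77.7×10⁹)·(2.55/7.85×10^-4 + 1.96/1.23×10^-4 + 2.33/3.96×10^-4) = 0.1616 rad.

0.162 rad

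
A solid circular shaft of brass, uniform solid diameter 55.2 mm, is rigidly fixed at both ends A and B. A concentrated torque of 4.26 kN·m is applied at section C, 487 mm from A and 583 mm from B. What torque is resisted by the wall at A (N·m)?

2320 N·m

With uniform GJ and both ends fixed, compatibility θ_AC = θ_CB gives T_A·a = T_B·b, together with T_A + T_B = T₀.
T_A = T₀·b/(a+b) = 4260·583/1070 = 2321 N·m; T_B = 1939 N·m.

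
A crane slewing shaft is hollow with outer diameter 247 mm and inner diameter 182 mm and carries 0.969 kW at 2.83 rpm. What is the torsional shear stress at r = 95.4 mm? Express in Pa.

ω = 2π·2.83/60 = 0.2964 rad/s, so T = P/ω = 0.969×10³ / 0.2964 = 3270 N·m.
J = π(d_o⁴ − d_i⁴)/32 = π(0.247⁴ − 0.182⁴)/32 = 2.577×10^-4 m⁴.
Shear stress varies linearly with radius: τ = T·r/J = 3270 × 0.0954 / 2.577×10^-4 = 1.210×10^6 Pa.

1.21e6 Pa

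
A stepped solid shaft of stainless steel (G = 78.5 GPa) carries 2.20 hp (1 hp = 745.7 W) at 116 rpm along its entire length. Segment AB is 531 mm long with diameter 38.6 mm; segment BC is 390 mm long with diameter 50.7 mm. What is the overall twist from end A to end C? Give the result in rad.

ω = 2π·116/60 = 12.15 rad/s, so T = P/ω = 2.20×745.7 / 12.15 = 135.1 N·m.
J_AB = π(0.0386)⁴/32 = 2.18×10^-7 m⁴; J_BC = π(0.0507)⁴/32 = 6.49×10^-7 m⁴.
θ = (T/G)·Σ L_i/J_i = (135.1/78.5×10⁹)·(0.531/2.18×10^-7 + 0.390/6.49×10^-7) = 5.226×10^-3 rad.

0.00523 rad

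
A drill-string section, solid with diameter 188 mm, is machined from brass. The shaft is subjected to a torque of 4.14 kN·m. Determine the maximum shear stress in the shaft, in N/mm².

3.17 N/mm²

J = πd⁴/32 = π(0.188)⁴/32 = 1.226×10^-4 m⁴.
τ_max = T·r/J = 4140 × 0.0940 / 1.226×10^-4 = 3.173×10^6 Pa.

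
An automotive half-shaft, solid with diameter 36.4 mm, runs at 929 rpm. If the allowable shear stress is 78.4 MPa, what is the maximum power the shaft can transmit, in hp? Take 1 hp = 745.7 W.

J = πd⁴/32 = π(0.0364)⁴/32 = 1.723×10^-7 m⁴.
T_max = τ_allow·J/r = 7.84×10^7 × 1.723×10^-7 / 0.0182 = 742.4 N·m.
ω = 2π·929/60 = 97.28 rad/s, so P_max = T_max·ω = 7.223×10^4 W.

96.9 hp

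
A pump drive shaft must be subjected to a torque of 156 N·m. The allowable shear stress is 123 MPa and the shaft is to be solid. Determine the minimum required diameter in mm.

18.6 mm

For a solid shaft τ_max = 16T/(πd³), so d = (16T/(π τ_allow))^(1/3) = (16·156.0/(π·1.23×10^8))^(1/3) = 0.01862 m.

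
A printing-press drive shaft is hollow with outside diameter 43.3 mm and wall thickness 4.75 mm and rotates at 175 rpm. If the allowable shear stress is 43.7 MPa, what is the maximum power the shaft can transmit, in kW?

J = π(d_o⁴ − d_i⁴)/32 = π(0.0433⁴ − 0.0338⁴)/32 = 2.170×10^-7 m⁴.
T_max = τ_allow·J/r = 4.37×10^7 × 2.170×10^-7 / 0.0216 = 437.9 N·m.
ω = 2π·175/60 = 18.33 rad/s, so P_max = T_max·ω = 8026 W.

8.03 kW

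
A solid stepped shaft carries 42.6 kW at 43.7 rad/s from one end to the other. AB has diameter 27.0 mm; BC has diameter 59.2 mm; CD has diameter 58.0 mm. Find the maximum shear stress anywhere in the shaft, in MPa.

ω = 43.7 rad/s, so T = P/ω = 42.6×10³ / 43.70 = 974.8 N·m.
Under the same torque, τ_max = 16T/(πd³) is largest where d is smallest — segment AB (d = 27.0 mm).
τ_max = 16·974.8/(π·(0.0270)³) = 2.522×10^8 Pa.

252 MPa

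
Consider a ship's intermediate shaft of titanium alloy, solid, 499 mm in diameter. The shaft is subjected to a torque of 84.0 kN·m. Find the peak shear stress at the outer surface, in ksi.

0.499 ksi

J = πd⁴/32 = π(0.499)⁴/32 = 6.087×10^-3 m⁴.
τ_max = T·r/J = 84000 × 0.249 / 6.087×10^-3 = 3.443×10^6 Pa.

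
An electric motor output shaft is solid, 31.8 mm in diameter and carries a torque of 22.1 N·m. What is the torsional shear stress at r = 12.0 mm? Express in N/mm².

J = πd⁴/32 = π(0.0318)⁴/32 = 1.004×10^-7 m⁴.
Shear stress varies linearly with radius: τ = T·r/J = 22.10 × 0.0120 / 1.004×10^-7 = 2.642×10^6 Pa.

2.64 N/mm²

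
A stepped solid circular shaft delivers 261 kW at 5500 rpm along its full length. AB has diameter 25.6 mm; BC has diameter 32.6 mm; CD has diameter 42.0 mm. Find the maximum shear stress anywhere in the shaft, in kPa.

138000 kPa

ω = 2π·5500/60 = 576.0 rad/s, so T = P/ω = 261×10³ / 576.0 = 453.2 N·m.
Under the same torque, τ_max = 16T/(πd³) is largest where d is smallest — segment AB (d = 25.6 mm).
τ_max = 16·453.2/(π·(0.0256)³) = 1.376×10^8 Pa.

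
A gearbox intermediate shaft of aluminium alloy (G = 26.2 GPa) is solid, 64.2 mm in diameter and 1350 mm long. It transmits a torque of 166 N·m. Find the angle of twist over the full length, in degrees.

J = πd⁴/32 = π(0.0642)⁴/32 = 1.668×10^-6 m⁴.
θ = T·L/(G·J) = 166.0 × 1.35 / (26.2×10⁹ × 1.668×10^-6) = 5.129×10^-3 rad.

0.294°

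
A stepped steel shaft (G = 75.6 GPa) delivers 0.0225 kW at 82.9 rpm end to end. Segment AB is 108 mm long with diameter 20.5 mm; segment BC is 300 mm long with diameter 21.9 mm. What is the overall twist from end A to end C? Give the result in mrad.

0.669 mrad

ω = 2π·82.9/60 = 8.681 rad/s, so T = P/ω = 0.0225×10³ / 8.681 = 2.592 N·m.
J_AB = π(0.0205)⁴/32 = 1.73×10^-8 m⁴; J_BC = π(0.0219)⁴/32 = 2.26×10^-8 m⁴.
θ = (T/G)·Σ L_i/J_i = (2.592/75.6×10⁹)·(0.108/1.73×10^-8 + 0.300/2.26×10^-8) = 6.690×10^-4 rad.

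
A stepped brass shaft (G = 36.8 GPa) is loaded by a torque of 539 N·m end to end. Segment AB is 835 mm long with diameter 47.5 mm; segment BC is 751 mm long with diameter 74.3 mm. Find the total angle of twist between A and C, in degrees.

J_AB = π(0.0475)⁴/32 = 5.00×10^-7 m⁴; J_BC = π(0.0743)⁴/32 = 2.99×10^-6 m⁴.
θ = (T/G)·Σ L_i/J_i = (539.0/36.8×10⁹)·(0.835/5.00×10^-7 + 0.751/2.99×10^-6) = 0.02815 rad.

1.61°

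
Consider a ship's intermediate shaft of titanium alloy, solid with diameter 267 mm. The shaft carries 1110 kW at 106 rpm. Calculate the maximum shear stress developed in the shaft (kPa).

26800 kPa

ω = 2π·106/60 = 11.10 rad/s, so T = P/ω = 1110×10³ / 11.10 = 100000 N·m.
J = πd⁴/32 = π(0.267)⁴/32 = 4.989×10^-4 m⁴.
τ_max = T·r/J = 100000 × 0.134 / 4.989×10^-4 = 2.676×10^7 Pa.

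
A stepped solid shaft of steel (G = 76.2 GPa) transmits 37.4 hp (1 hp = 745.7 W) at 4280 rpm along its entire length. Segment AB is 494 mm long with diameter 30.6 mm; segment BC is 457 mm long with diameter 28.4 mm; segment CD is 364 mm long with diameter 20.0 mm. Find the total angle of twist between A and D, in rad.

0.0295 rad

ω = 2π·4280/60 = 448.2 rad/s, so T = P/ω = 37.4×745.7 / 448.2 = 62.22 N·m.
J_AB = π(0.0306)⁴/32 = 8.61×10^-8 m⁴; J_BC = π(0.0284)⁴/32 = 6.39×10^-8 m⁴; J_CD = π(0.0200)⁴/32 = 1.57×10^-8 m⁴.
θ = (T/G)·Σ L_i/J_i = (62.22/76.2×10⁹)·(0.494/8.61×10^-8 + 0.457/6.39×10^-8 + 0.364/1.57×10^-8) = 0.02945 rad.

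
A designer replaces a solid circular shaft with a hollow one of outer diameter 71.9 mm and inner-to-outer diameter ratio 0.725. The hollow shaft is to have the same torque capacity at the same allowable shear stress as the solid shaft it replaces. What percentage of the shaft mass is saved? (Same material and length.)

Equal τ_max and T ⇒ the solid shaft needs d_s³ = d_o³(1−k⁴), so d_s = 71.9·(1−0.725⁴)^(1/3) = 64.55 mm.
Area ratio A_h/A_s = d_o²(1−k²)/d_s² = (1−k²)/(1−k⁴)^(2/3) = 0.5885.
Mass saving = 1 − 0.5885 = 41.2 %.

41.2 %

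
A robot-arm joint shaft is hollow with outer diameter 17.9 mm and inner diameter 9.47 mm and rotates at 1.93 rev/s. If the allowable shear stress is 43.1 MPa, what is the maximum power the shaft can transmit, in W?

542 W

J = π(d_o⁴ − d_i⁴)/32 = π(0.0179⁴ − 0.00947⁴)/32 = 9.289×10^-9 m⁴.
T_max = τ_allow·J/r = 4.31×10^7 × 9.289×10^-9 / 0.00895 = 44.73 N·m.
ω = 2π·1.93 = 12.13 rad/s, so P_max = T_max·ω = 542.5 W.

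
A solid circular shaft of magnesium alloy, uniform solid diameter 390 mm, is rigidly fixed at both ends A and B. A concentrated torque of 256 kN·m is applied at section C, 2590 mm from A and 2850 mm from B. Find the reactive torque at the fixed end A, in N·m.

With uniform GJ and both ends fixed, compatibility θ_AC = θ_CB gives T_A·a = T_B·b, together with T_A + T_B = T₀.
T_A = T₀·b/(a+b) = 256000·2850/5440 = 134100 N·m; T_B = 121900 N·m.

134000 N·m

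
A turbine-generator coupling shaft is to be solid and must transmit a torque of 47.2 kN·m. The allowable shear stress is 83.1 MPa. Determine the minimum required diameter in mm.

For a solid shaft τ_max = 16T/(πd³), so d = (16T/(π τ_allow))^(1/3) = (16·47200/(π·8.31×10^7))^(1/3) = 0.1425 m.

142 mm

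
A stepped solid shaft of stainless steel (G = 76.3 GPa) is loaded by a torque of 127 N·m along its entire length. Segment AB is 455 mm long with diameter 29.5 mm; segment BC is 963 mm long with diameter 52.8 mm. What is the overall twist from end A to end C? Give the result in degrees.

0.704°

J_AB = π(0.0295)⁴/32 = 7.44×10^-8 m⁴; J_BC = π(0.0528)⁴/32 = 7.63×10^-7 m⁴.
θ = (T/G)·Σ L_i/J_i = (127.0/76.3×10⁹)·(0.455/7.44×10^-8 + 0.963/7.63×10^-7) = 0.01229 rad.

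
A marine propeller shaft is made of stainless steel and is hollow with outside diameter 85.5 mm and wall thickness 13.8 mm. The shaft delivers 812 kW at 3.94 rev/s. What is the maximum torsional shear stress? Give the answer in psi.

49100 psi

ω = 2π·3.94 = 24.76 rad/s, so T = P/ω = 812×10³ / 24.76 = 32800 N·m.
J = π(d_o⁴ − d_i⁴)/32 = π(0.0855⁴ − 0.0579⁴)/32 = 4.143×10^-6 m⁴.
τ_max = T·r/J = 32800 × 0.0428 / 4.143×10^-6 = 3.384×10^8 Pa.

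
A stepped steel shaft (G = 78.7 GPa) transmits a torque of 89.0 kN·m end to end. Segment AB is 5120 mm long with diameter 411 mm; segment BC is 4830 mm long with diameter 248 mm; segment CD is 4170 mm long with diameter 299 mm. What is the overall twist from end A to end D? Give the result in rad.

0.0228 rad

J_AB = π(0.411)⁴/32 = 2.80×10^-3 m⁴; J_BC = π(0.248)⁴/32 = 3.71×10^-4 m⁴; J_CD = π(0.299)⁴/32 = 7.85×10^-4 m⁴.
θ = (T/G)·Σ L_i/J_i = (89000/78.7×10⁹)·(5.12/2.80×10^-3 + 4.83/3.71×10^-4 + 4.17/7.85×10^-4) = 0.02278 rad.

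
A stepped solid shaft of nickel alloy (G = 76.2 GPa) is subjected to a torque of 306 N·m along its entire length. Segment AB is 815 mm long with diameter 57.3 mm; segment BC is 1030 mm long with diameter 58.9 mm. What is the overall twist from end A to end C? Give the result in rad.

J_AB = π(0.0573)⁴/32 = 1.06×10^-6 m⁴; J_BC = π(0.0589)⁴/32 = 1.18×10^-6 m⁴.
θ = (T/G)·Σ L_i/J_i = (306.0/76.2×10⁹)·(0.815/1.06×10^-6 + 1.03/1.18×10^-6) = 6.593×10^-3 rad.

0.00659 rad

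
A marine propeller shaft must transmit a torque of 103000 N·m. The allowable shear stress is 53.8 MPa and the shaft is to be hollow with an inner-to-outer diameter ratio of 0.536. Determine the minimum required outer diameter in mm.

220 mm

For a hollow shaft with d_i/d_o = 0.536: τ_max = 16T/(π d_o³ (1−k⁴)), so d_o = [16T/(π τ_allow (1−k⁴))]^(1/3) = [16·103000/(π·5.38×10^7·0.9175)]^(1/3) = 0.2199 m.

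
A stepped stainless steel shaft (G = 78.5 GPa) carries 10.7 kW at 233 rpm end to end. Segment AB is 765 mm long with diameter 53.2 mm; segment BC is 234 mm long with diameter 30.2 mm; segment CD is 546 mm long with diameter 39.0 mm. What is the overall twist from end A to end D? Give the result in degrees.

ω = 2π·233/60 = 24.40 rad/s, so T = P/ω = 10.7×10³ / 24.40 = 438.5 N·m.
J_AB = π(0.0532)⁴/32 = 7.86×10^-7 m⁴; J_BC = π(0.0302)⁴/32 = 8.17×10^-8 m⁴; J_CD = π(0.0390)⁴/32 = 2.27×10^-7 m⁴.
θ = (T/G)·Σ L_i/J_i = (438.5/78.5×10⁹)·(0.765/7.86×10^-7 + 0.234/8.17×10^-8 + 0.546/2.27×10^-7) = 0.03487 rad.

2.00°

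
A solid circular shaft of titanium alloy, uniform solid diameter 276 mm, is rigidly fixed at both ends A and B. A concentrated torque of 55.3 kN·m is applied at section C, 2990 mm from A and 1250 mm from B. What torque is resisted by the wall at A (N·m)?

16300 N·m

With uniform GJ and both ends fixed, compatibility θ_AC = θ_CB gives T_A·a = T_B·b, together with T_A + T_B = T₀.
T_A = T₀·b/(a+b) = 55300·1250/4240 = 16300 N·m; T_B = 39000 N·m.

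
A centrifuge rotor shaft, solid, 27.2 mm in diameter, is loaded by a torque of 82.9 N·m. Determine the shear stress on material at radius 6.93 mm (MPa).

10.7 MPa

J = πd⁴/32 = π(0.0272)⁴/32 = 5.374×10^-8 m⁴.
Shear stress varies linearly with radius: τ = T·r/J = 82.90 × 0.00693 / 5.374×10^-8 = 1.069×10^7 Pa.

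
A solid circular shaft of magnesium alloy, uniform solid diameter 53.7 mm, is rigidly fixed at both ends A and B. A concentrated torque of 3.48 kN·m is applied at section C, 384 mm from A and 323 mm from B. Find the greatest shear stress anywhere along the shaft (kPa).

62200 kPa

With uniform GJ and both ends fixed, compatibility θ_AC = θ_CB gives T_A·a = T_B·b, together with T_A + T_B = T₀.
T_A = T₀·b/(a+b) = 3480·323/707.0 = 1590 N·m; T_B = 1890 N·m.
τ in each portion: τ_AC = 5.23×10^7 Pa, τ_CB = 6.22×10^7 Pa; maximum is in CB.
τ_max = T_CB·r/J = 1890·0.0269/8.16×10^-7 = 6.216×10^7 Pa.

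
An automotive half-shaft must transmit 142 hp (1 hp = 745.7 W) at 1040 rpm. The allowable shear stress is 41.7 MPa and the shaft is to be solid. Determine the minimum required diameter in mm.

49.2 mm

ω = 2π·1040/60 = 108.9 rad/s, so T = P/ω = 142×745.7 / 108.9 = 972.3 N·m.
For a solid shaft τ_max = 16T/(πd³), so d = (16T/(π τ_allow))^(1/3) = (16·972.3/(π·4.17×10^7))^(1/3) = 0.04915 m.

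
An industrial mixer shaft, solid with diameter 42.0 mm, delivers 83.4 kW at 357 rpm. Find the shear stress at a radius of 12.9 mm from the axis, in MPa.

94.2 MPa

ω = 2π·357/60 = 37.38 rad/s, so T = P/ω = 83.4×10³ / 37.38 = 2231 N·m.
J = πd⁴/32 = π(0.0420)⁴/32 = 3.055×10^-7 m⁴.
Shear stress varies linearly with radius: τ = T·r/J = 2231 × 0.0129 / 3.055×10^-7 = 9.420×10^7 Pa.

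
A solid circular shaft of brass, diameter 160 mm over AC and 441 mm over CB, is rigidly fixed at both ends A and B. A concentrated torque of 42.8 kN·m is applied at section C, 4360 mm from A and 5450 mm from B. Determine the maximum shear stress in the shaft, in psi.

Compatibility: T_A·a/J_AC = T_B·b/J_CB with T_A + T_B = T₀.
J_AC = 6.43×10^-5 m⁴, J_CB = 3.71×10^-3 m⁴, so T_A = T₀·(J_AC/a)/((J_AC/a)+(J_CB/b)) = 907.3 N·m, T_B = 41890 N·m.
τ in each portion: τ_AC = 1.13×10^6 Pa, τ_CB = 2.49×10^6 Pa; maximum is in CB.
τ_max = T_CB·r/J = 41890·0.221/3.71×10^-3 = 2.488×10^6 Pa.

361 psi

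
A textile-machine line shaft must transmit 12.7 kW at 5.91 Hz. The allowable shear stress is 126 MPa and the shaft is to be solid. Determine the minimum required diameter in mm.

ω = 2π·5.91 = 37.13 rad/s, so T = P/ω = 12.7×10³ / 37.13 = 342.0 N·m.
For a solid shaft τ_max = 16T/(πd³), so d = (16T/(π τ_allow))^(1/3) = (16·342.0/(π·1.26×10^8))^(1/3) = 0.02400 m.

24.0 mm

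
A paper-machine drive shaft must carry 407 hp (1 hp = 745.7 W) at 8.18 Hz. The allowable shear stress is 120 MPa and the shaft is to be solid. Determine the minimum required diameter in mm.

ω = 2π·8.18 = 51.40 rad/s, so T = P/ω = 407×745.7 / 51.40 = 5905 N·m.
For a solid shaft τ_max = 16T/(πd³), so d = (16T/(π τ_allow))^(1/3) = (16·5905/(π·1.20×10^8))^(1/3) = 0.06305 m.

63.0 mm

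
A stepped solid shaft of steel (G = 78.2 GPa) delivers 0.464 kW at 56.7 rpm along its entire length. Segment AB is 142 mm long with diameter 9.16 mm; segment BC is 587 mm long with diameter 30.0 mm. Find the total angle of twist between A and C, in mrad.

ω = 2π·56.7/60 = 5.938 rad/s, so T = P/ω = 0.464×10³ / 5.938 = 78.15 N·m.
J_AB = π(0.00916)⁴/32 = 6.91×10^-10 m⁴; J_BC = π(0.0300)⁴/32 = 7.95×10^-8 m⁴.
θ = (T/G)·Σ L_i/J_i = (78.15/78.2×10⁹)·(0.142/6.91×10^-10 + 0.587/7.95×10^-8) = 0.2127 rad.

213 mrad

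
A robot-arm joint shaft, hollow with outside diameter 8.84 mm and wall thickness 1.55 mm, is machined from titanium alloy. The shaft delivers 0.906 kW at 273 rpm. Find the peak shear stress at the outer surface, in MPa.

284 MPa

ω = 2π·273/60 = 28.59 rad/s, so T = P/ω = 0.906×10³ / 28.59 = 31.69 N·m.
J = π(d_o⁴ − d_i⁴)/32 = π(0.00884⁴ − 0.00574⁴)/32 = 4.930×10^-10 m⁴.
τ_max = T·r/J = 31.69 × 0.00442 / 4.930×10^-10 = 2.842×10^8 Pa.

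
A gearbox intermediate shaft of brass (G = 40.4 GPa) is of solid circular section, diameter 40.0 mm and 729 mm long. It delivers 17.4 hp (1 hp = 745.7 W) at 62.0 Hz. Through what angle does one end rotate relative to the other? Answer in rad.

ω = 2π·62.0 = 389.6 rad/s, so T = P/ω = 17.4×745.7 / 389.6 = 33.31 N·m.
J = πd⁴/32 = π(0.0400)⁴/32 = 2.513×10^-7 m⁴.
θ = T·L/(G·J) = 33.31 × 0.729 / (40.4×10⁹ × 2.513×10^-7) = 2.391×10^-3 rad.

0.00239 rad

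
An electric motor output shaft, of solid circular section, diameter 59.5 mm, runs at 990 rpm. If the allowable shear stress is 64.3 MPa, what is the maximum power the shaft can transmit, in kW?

J = πd⁴/32 = π(0.0595)⁴/32 = 1.230×10^-6 m⁴.
T_max = τ_allow·J/r = 6.43×10^7 × 1.230×10^-6 / 0.0297 = 2659 N·m.
ω = 2π·990/60 = 103.7 rad/s, so P_max = T_max·ω = 2.757×10^5 W.

276 kW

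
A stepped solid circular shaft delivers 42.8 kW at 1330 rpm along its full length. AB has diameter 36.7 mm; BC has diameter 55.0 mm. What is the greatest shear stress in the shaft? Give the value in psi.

4590 psi

ω = 2π·1330/60 = 139.3 rad/s, so T = P/ω = 42.8×10³ / 139.3 = 307.3 N·m.
Under the same torque, τ_max = 16T/(πd³) is largest where d is smallest — segment AB (d = 36.7 mm).
τ_max = 16·307.3/(π·(0.0367)³) = 3.166×10^7 Pa.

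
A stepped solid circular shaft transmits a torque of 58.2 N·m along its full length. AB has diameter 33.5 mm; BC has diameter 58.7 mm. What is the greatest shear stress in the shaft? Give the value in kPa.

Under the same torque, τ_max = 16T/(πd³) is largest where d is smallest — segment AB (d = 33.5 mm).
τ_max = 16·58.20/(π·(0.0335)³) = 7.884×10^6 Pa.

7880 kPa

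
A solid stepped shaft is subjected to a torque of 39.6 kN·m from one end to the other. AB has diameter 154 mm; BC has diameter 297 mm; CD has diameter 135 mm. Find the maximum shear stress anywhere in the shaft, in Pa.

8.20e7 Pa

Under the same torque, τ_max = 16T/(πd³) is largest where d is smallest — segment CD (d = 135 mm).
τ_max = 16·39600/(π·(0.135)³) = 8.197×10^7 Pa.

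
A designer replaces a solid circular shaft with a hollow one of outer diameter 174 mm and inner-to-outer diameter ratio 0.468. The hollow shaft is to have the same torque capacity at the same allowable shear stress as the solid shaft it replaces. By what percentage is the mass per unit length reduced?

Equal τ_max and T ⇒ the solid shaft needs d_s³ = d_o³(1−k⁴), so d_s = 174·(1−0.468⁴)^(1/3) = 171.2 mm.
Area ratio A_h/A_s = d_o²(1−k²)/d_s² = (1−k²)/(1−k⁴)^(2/3) = 0.8070.
Mass saving = 1 − 0.8070 = 19.3 %.

19.3 %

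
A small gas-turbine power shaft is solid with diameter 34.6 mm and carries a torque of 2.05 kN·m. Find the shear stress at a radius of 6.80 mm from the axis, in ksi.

J = πd⁴/32 = π(0.0346)⁴/32 = 1.407×10^-7 m⁴.
Shear stress varies linearly with radius: τ = T·r/J = 2050 × 0.00680 / 1.407×10^-7 = 9.907×10^7 Pa.

14.4 ksi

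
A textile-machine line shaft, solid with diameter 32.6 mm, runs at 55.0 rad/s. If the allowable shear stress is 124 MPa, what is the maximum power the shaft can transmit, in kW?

J = πd⁴/32 = π(0.0326)⁴/32 = 1.109×10^-7 m⁴.
T_max = τ_allow·J/r = 1.24×10^8 × 1.109×10^-7 / 0.0163 = 843.5 N·m.
ω = 55.0 rad/s, so P_max = T_max·ω = 4.639×10^4 W.

46.4 kW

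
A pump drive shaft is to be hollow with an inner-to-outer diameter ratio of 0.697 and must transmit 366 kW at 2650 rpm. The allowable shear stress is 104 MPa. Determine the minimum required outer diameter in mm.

ω = 2π·2650/60 = 277.5 rad/s, so T = P/ω = 366×10³ / 277.5 = 1319 N·m.
For a hollow shaft with d_i/d_o = 0.697: τ_max = 16T/(π d_o³ (1−k⁴)), so d_o = [16T/(π τ_allow (1−k⁴))]^(1/3) = [16·1319/(π·1.04×10^8·0.7640)]^(1/3) = 0.04389 m.

43.9 mm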